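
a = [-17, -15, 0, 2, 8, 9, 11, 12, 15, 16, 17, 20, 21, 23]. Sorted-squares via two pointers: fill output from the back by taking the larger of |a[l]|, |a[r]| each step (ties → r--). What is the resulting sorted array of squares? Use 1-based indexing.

[1,14] |-17|<=|23| out[14]=529 → r--
[1,13] |-17|<=|21| out[13]=441 → r--
[1,12] |-17|<=|20| out[12]=400 → r--
[1,11] |-17|<=|17| out[11]=289 → r--
[1,10] |-17|>|16| out[10]=289 → l++
[2,10] |-15|<=|16| out[9]=256 → r--
[2,9] |-15|<=|15| out[8]=225 → r--
[2,8] |-15|>|12| out[7]=225 → l++
[3,8] |0|<=|12| out[6]=144 → r--
[3,7] |0|<=|11| out[5]=121 → r--
[3,6] |0|<=|9| out[4]=81 → r--
[3,5] |0|<=|8| out[3]=64 → r--
[3,4] |0|<=|2| out[2]=4 → r--
[3,3] |0|<=|0| out[1]=0 → r--

[0, 4, 64, 81, 121, 144, 225, 225, 256, 289, 289, 400, 441, 529]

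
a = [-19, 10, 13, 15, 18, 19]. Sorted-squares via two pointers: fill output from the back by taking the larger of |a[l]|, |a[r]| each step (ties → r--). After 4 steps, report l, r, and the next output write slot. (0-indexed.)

[0,5] |-19|<=|19| out[5]=361 → r--
[0,4] |-19|>|18| out[4]=361 → l++
[1,4] |10|<=|18| out[3]=324 → r--
[1,3] |10|<=|15| out[2]=225 → r--

l=1, r=2, next write slot=1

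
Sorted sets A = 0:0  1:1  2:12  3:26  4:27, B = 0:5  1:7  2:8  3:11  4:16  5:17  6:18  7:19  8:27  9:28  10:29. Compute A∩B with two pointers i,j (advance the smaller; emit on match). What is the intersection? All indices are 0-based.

[i=0,j=0] 0<5 → i++
[i=1,j=0] 1<5 → i++
[i=2,j=0] 12>5 → j++
[i=2,j=1] 12>7 → j++
[i=2,j=2] 12>8 → j++
[i=2,j=3] 12>11 → j++
[i=2,j=4] 12<16 → i++
[i=3,j=4] 26>16 → j++
[i=3,j=5] 26>17 → j++
[i=3,j=6] 26>18 → j++
[i=3,j=7] 26>19 → j++
[i=3,j=8] 26<27 → i++
[i=4,j=8] 27==27 emit → i++,j++

intersection = [27]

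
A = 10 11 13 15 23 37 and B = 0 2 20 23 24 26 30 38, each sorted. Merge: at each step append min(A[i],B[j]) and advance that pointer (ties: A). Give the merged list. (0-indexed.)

[i=0,j=0] A[i]=10>B[j]=0 take 0 → j++
[i=0,j=1] A[i]=10>B[j]=2 take 2 → j++
[i=0,j=2] A[i]=10<=B[j]=20 take 10 → i++
[i=1,j=2] A[i]=11<=B[j]=20 take 11 → i++
[i=2,j=2] A[i]=13<=B[j]=20 take 13 → i++
[i=3,j=2] A[i]=15<=B[j]=20 take 15 → i++
[i=4,j=2] A[i]=23>B[j]=20 take 20 → j++
[i=4,j=3] A[i]=23<=B[j]=23 take 23 → i++
[i=5,j=3] A[i]=37>B[j]=23 take 23 → j++
[i=5,j=4] A[i]=37>B[j]=24 take 24 → j++
[i=5,j=5] A[i]=37>B[j]=26 take 26 → j++
[i=5,j=6] A[i]=37>B[j]=30 take 30 → j++
[i=5,j=7] A[i]=37<=B[j]=38 take 37 → i++
[i=6,j=7] A done, take B[j]=38 → j++

[0, 2, 10, 11, 13, 15, 20, 23, 23, 24, 26, 30, 37, 38]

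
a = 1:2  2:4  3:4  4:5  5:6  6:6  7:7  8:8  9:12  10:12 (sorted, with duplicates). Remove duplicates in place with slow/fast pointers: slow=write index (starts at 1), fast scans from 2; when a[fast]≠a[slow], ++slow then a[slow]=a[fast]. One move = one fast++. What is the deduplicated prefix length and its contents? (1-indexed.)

(s=1,f=2) a[fast]=4≠a[slow]=2 write a[2]=4 → slow++,fast++
(s=2,f=3) a[fast]=4=a[slow] dup → fast++
(s=2,f=4) a[fast]=5≠a[slow]=4 write a[3]=5 → slow++,fast++
(s=3,f=5) a[fast]=6≠a[slow]=5 write a[4]=6 → slow++,fast++
(s=4,f=6) a[fast]=6=a[slow] dup → fast++
(s=4,f=7) a[fast]=7≠a[slow]=6 write a[5]=7 → slow++,fast++
(s=5,f=8) a[fast]=8≠a[slow]=7 write a[6]=8 → slow++,fast++
(s=6,f=9) a[fast]=12≠a[slow]=8 write a[7]=12 → slow++,fast++
(s=7,f=10) a[fast]=12=a[slow] dup → fast++

length 7; prefix = [2, 4, 5, 6, 7, 8, 12]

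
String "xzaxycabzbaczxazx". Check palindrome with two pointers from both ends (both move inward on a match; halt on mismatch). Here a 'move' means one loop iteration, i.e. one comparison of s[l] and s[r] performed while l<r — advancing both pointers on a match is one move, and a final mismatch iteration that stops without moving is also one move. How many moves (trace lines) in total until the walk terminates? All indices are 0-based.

5 moves

l=0 r=16: 'x'=='x', l++,r--
l=1 r=15: 'z'=='z', l++,r--
l=2 r=14: 'a'=='a', l++,r--
l=3 r=13: 'x'=='x', l++,r--
l=4 r=12: 'y'!='z', stop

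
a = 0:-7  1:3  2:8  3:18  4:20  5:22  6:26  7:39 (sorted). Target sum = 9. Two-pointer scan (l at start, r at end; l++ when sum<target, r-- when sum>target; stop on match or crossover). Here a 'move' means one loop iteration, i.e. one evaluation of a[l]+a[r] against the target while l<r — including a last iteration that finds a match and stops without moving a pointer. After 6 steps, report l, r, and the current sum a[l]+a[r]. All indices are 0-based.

[0,7] -7+39=32 >9 → r--
[0,6] -7+26=19 >9 → r--
[0,5] -7+22=15 >9 → r--
[0,4] -7+20=13 >9 → r--
[0,3] -7+18=11 >9 → r--
[0,2] -7+8=1 <9 → l++

l=1, r=2, sum=11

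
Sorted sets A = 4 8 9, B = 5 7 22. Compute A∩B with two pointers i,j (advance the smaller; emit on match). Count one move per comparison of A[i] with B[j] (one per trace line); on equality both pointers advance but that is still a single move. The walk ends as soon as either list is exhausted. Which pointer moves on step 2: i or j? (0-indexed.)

j

i=0 j=0: 4<5, i++
i=1 j=0: 8>5, j++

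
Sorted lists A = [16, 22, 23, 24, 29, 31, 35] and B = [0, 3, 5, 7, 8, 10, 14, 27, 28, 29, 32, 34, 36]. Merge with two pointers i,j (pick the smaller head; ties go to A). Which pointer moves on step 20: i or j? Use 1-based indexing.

j

i=1 j=1: A[i]=16>B[j]=0 take 0, j++
i=1 j=2: A[i]=16>B[j]=3 take 3, j++
i=1 j=3: A[i]=16>B[j]=5 take 5, j++
i=1 j=4: A[i]=16>B[j]=7 take 7, j++
i=1 j=5: A[i]=16>B[j]=8 take 8, j++
i=1 j=6: A[i]=16>B[j]=10 take 10, j++
i=1 j=7: A[i]=16>B[j]=14 take 14, j++
i=1 j=8: A[i]=16<=B[j]=27 take 16, i++
i=2 j=8: A[i]=22<=B[j]=27 take 22, i++
i=3 j=8: A[i]=23<=B[j]=27 take 23, i++
i=4 j=8: A[i]=24<=B[j]=27 take 24, i++
i=5 j=8: A[i]=29>B[j]=27 take 27, j++
i=5 j=9: A[i]=29>B[j]=28 take 28, j++
i=5 j=10: A[i]=29<=B[j]=29 take 29, i++
i=6 j=10: A[i]=31>B[j]=29 take 29, j++
i=6 j=11: A[i]=31<=B[j]=32 take 31, i++
i=7 j=11: A[i]=35>B[j]=32 take 32, j++
i=7 j=12: A[i]=35>B[j]=34 take 34, j++
i=7 j=13: A[i]=35<=B[j]=36 take 35, i++
i=8 j=13: A done, take B[j]=36, j++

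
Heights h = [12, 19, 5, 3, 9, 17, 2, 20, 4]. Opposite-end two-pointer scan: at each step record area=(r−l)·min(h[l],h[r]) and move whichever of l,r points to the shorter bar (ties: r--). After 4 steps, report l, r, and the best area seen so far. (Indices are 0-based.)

[0,8] min(12,4)*8=32 best=32 * → r--
[0,7] min(12,20)*7=84 best=84 * → l++
[1,7] min(19,20)*6=114 best=114 * → l++
[2,7] min(5,20)*5=25 best=114 → l++

l=3, r=7, best area=114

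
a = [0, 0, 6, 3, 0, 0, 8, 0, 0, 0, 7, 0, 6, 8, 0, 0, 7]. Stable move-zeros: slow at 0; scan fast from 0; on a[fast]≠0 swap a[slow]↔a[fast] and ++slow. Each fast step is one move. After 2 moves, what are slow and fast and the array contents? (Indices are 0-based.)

(s=0,f=0) a[fast]=0 → fast++
(s=0,f=1) a[fast]=0 → fast++

slow=0, fast=2, a=[0, 0, 6, 3, 0, 0, 8, 0, 0, 0, 7, 0, 6, 8, 0, 0, 7]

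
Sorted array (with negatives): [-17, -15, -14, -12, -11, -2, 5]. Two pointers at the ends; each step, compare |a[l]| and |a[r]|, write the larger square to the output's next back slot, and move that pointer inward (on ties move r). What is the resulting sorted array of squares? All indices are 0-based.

[4, 25, 121, 144, 196, 225, 289]

l=0 r=6: |-17|>|5| out[6]=289, l++
l=1 r=6: |-15|>|5| out[5]=225, l++
l=2 r=6: |-14|>|5| out[4]=196, l++
l=3 r=6: |-12|>|5| out[3]=144, l++
l=4 r=6: |-11|>|5| out[2]=121, l++
l=5 r=6: |-2|<=|5| out[1]=25, r--
l=5 r=5: |-2|<=|-2| out[0]=4, r--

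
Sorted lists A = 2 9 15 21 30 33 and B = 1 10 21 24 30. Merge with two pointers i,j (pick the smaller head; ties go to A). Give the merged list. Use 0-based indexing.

i=0 j=0: A[i]=2>B[j]=1 take 1, j++
i=0 j=1: A[i]=2<=B[j]=10 take 2, i++
i=1 j=1: A[i]=9<=B[j]=10 take 9, i++
i=2 j=1: A[i]=15>B[j]=10 take 10, j++
i=2 j=2: A[i]=15<=B[j]=21 take 15, i++
i=3 j=2: A[i]=21<=B[j]=21 take 21, i++
i=4 j=2: A[i]=30>B[j]=21 take 21, j++
i=4 j=3: A[i]=30>B[j]=24 take 24, j++
i=4 j=4: A[i]=30<=B[j]=30 take 30, i++
i=5 j=4: A[i]=33>B[j]=30 take 30, j++
i=5 j=5: B done, take A[i]=33, i++

[1, 2, 9, 10, 15, 21, 21, 24, 30, 30, 33]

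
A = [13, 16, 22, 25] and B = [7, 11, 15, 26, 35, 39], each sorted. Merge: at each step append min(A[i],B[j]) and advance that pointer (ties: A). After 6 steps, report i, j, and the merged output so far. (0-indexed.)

[i=0,j=0] A[i]=13>B[j]=7 take 7 → j++
[i=0,j=1] A[i]=13>B[j]=11 take 11 → j++
[i=0,j=2] A[i]=13<=B[j]=15 take 13 → i++
[i=1,j=2] A[i]=16>B[j]=15 take 15 → j++
[i=1,j=3] A[i]=16<=B[j]=26 take 16 → i++
[i=2,j=3] A[i]=22<=B[j]=26 take 22 → i++

i=3, j=3, merged so far=[7, 11, 13, 15, 16, 22]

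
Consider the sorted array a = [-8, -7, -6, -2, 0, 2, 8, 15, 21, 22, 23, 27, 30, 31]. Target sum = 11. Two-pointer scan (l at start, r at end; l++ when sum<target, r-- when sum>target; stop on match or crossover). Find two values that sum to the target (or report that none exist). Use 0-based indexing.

[0,13] -8+31=23 >11 → r--
[0,12] -8+30=22 >11 → r--
[0,11] -8+27=19 >11 → r--
[0,10] -8+23=15 >11 → r--
[0,9] -8+22=14 >11 → r--
[0,8] -8+21=13 >11 → r--
[0,7] -8+15=7 <11 → l++
[1,7] -7+15=8 <11 → l++
[2,7] -6+15=9 <11 → l++
[3,7] -2+15=13 >11 → r--
[3,6] -2+8=6 <11 → l++
[4,6] 0+8=8 <11 → l++
[5,6] 2+8=10 <11 → l++

no pair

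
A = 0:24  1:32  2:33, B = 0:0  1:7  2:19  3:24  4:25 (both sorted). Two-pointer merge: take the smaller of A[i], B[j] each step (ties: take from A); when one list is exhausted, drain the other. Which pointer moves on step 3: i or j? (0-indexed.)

i=0 j=0: A[i]=24>B[j]=0 take 0, j++
i=0 j=1: A[i]=24>B[j]=7 take 7, j++
i=0 j=2: A[i]=24>B[j]=19 take 19, j++

j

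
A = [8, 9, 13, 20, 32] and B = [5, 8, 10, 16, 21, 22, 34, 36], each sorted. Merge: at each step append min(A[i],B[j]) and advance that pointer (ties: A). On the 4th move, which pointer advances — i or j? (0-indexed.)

i

i=0 j=0: A[i]=8>B[j]=5 take 5, j++
i=0 j=1: A[i]=8<=B[j]=8 take 8, i++
i=1 j=1: A[i]=9>B[j]=8 take 8, j++
i=1 j=2: A[i]=9<=B[j]=10 take 9, i++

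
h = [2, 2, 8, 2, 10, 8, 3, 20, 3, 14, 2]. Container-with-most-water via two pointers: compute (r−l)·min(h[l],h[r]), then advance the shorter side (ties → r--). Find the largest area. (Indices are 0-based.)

max area = 56

[0,10] min(2,2)*10=20 best=20 * → r--
[0,9] min(2,14)*9=18 best=20 → l++
[1,9] min(2,14)*8=16 best=20 → l++
[2,9] min(8,14)*7=56 best=56 * → l++
[3,9] min(2,14)*6=12 best=56 → l++
[4,9] min(10,14)*5=50 best=56 → l++
[5,9] min(8,14)*4=32 best=56 → l++
[6,9] min(3,14)*3=9 best=56 → l++
[7,9] min(20,14)*2=28 best=56 → r--
[7,8] min(20,3)*1=3 best=56 → r--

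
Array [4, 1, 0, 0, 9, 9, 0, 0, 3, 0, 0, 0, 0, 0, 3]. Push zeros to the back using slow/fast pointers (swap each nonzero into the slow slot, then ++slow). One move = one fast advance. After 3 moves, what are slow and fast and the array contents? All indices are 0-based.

(s=0,f=0) a[fast]=4≠0 swap→a[0]=4 → slow++,fast++
(s=1,f=1) a[fast]=1≠0 swap→a[1]=1 → slow++,fast++
(s=2,f=2) a[fast]=0 → fast++

slow=2, fast=3, a=[4, 1, 0, 0, 9, 9, 0, 0, 3, 0, 0, 0, 0, 0, 3]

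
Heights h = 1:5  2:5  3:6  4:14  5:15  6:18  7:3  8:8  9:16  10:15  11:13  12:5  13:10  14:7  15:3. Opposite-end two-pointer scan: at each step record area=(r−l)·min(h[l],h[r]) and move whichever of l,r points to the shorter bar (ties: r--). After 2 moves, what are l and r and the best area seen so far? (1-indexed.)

[1,15] min(5,3)*14=42 best=42 * → r--
[1,14] min(5,7)*13=65 best=65 * → l++

l=2, r=14, best area=65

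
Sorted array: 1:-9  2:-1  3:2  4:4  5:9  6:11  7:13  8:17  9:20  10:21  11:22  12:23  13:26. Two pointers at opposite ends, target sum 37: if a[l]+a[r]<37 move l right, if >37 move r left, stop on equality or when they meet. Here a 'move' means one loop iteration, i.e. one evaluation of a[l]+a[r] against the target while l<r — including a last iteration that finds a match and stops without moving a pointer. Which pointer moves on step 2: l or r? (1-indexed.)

l=1 r=13: -9+26=17 <37, l++
l=2 r=13: -1+26=25 <37, l++

l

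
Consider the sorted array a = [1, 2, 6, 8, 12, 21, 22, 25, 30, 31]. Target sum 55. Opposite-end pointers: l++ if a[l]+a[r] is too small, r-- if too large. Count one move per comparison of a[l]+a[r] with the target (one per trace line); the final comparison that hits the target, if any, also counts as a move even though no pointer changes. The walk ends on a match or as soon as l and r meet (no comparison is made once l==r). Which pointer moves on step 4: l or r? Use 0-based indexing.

l=0 r=9: 1+31=32 <55, l++
l=1 r=9: 2+31=33 <55, l++
l=2 r=9: 6+31=37 <55, l++
l=3 r=9: 8+31=39 <55, l++

l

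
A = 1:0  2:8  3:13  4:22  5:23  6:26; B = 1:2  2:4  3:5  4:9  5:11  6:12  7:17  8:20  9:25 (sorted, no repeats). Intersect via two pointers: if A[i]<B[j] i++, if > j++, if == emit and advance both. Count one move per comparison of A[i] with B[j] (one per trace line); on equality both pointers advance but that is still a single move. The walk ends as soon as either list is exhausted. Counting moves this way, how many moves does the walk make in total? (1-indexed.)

14 moves

i=1 j=1: 0<2, i++
i=2 j=1: 8>2, j++
i=2 j=2: 8>4, j++
i=2 j=3: 8>5, j++
i=2 j=4: 8<9, i++
i=3 j=4: 13>9, j++
i=3 j=5: 13>11, j++
i=3 j=6: 13>12, j++
i=3 j=7: 13<17, i++
i=4 j=7: 22>17, j++
i=4 j=8: 22>20, j++
i=4 j=9: 22<25, i++
i=5 j=9: 23<25, i++
i=6 j=9: 26>25, j++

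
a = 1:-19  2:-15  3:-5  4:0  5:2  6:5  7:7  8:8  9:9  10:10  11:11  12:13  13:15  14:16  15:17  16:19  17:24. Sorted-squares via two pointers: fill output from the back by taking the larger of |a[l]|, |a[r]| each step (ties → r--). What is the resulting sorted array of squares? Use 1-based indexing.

[0, 4, 25, 25, 49, 64, 81, 100, 121, 169, 225, 225, 256, 289, 361, 361, 576]

l=1 r=17: |-19|<=|24| out[17]=576, r--
l=1 r=16: |-19|<=|19| out[16]=361, r--
l=1 r=15: |-19|>|17| out[15]=361, l++
l=2 r=15: |-15|<=|17| out[14]=289, r--
l=2 r=14: |-15|<=|16| out[13]=256, r--
l=2 r=13: |-15|<=|15| out[12]=225, r--
l=2 r=12: |-15|>|13| out[11]=225, l++
l=3 r=12: |-5|<=|13| out[10]=169, r--
l=3 r=11: |-5|<=|11| out[9]=121, r--
l=3 r=10: |-5|<=|10| out[8]=100, r--
l=3 r=9: |-5|<=|9| out[7]=81, r--
l=3 r=8: |-5|<=|8| out[6]=64, r--
l=3 r=7: |-5|<=|7| out[5]=49, r--
l=3 r=6: |-5|<=|5| out[4]=25, r--
l=3 r=5: |-5|>|2| out[3]=25, l++
l=4 r=5: |0|<=|2| out[2]=4, r--
l=4 r=4: |0|<=|0| out[1]=0, r--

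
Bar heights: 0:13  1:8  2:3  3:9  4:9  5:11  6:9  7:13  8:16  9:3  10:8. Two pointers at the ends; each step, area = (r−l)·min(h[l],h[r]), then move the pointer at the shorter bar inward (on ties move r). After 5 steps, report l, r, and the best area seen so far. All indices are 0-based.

l=3, r=8, best area=104

l=0 r=10: min(13,8)*10=80 best=80 *, r--
l=0 r=9: min(13,3)*9=27 best=80, r--
l=0 r=8: min(13,16)*8=104 best=104 *, l++
l=1 r=8: min(8,16)*7=56 best=104, l++
l=2 r=8: min(3,16)*6=18 best=104, l++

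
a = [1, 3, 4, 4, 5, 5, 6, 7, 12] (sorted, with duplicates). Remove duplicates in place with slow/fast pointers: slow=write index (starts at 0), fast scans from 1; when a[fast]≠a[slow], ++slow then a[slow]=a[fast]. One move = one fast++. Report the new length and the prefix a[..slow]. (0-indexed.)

slow=0 fast=1: a[fast]=3≠a[slow]=1 write a[1]=3, slow++,fast++
slow=1 fast=2: a[fast]=4≠a[slow]=3 write a[2]=4, slow++,fast++
slow=2 fast=3: a[fast]=4=a[slow] dup, fast++
slow=2 fast=4: a[fast]=5≠a[slow]=4 write a[3]=5, slow++,fast++
slow=3 fast=5: a[fast]=5=a[slow] dup, fast++
slow=3 fast=6: a[fast]=6≠a[slow]=5 write a[4]=6, slow++,fast++
slow=4 fast=7: a[fast]=7≠a[slow]=6 write a[5]=7, slow++,fast++
slow=5 fast=8: a[fast]=12≠a[slow]=7 write a[6]=12, slow++,fast++

length 7; prefix = [1, 3, 4, 5, 6, 7, 12]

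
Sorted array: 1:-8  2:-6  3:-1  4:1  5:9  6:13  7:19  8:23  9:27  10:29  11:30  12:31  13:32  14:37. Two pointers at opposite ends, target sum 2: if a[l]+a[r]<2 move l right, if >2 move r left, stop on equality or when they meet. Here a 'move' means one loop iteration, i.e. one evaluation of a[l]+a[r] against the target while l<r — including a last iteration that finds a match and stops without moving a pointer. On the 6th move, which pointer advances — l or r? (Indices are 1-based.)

r

l=1 r=14: -8+37=29 >2, r--
l=1 r=13: -8+32=24 >2, r--
l=1 r=12: -8+31=23 >2, r--
l=1 r=11: -8+30=22 >2, r--
l=1 r=10: -8+29=21 >2, r--
l=1 r=9: -8+27=19 >2, r--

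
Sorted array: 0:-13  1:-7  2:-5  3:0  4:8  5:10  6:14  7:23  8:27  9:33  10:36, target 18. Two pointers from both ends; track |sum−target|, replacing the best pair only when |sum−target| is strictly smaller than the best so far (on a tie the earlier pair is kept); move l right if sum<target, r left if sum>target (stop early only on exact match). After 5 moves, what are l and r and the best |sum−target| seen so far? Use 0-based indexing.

[0,10] -13+36=23 d=5 * → r--
[0,9] -13+33=20 d=2 * → r--
[0,8] -13+27=14 d=4 → l++
[1,8] -7+27=20 d=2 → r--
[1,7] -7+23=16 d=2 → l++

l=2, r=7, best |Δ|=2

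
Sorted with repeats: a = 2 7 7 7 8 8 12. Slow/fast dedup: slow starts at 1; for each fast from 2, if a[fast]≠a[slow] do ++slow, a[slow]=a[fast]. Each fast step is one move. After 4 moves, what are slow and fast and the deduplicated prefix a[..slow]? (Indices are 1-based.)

slow=3, fast=6, prefix=[2, 7, 8]

slow=1 fast=2: a[fast]=7≠a[slow]=2 write a[2]=7, slow++,fast++
slow=2 fast=3: a[fast]=7=a[slow] dup, fast++
slow=2 fast=4: a[fast]=7=a[slow] dup, fast++
slow=2 fast=5: a[fast]=8≠a[slow]=7 write a[3]=8, slow++,fast++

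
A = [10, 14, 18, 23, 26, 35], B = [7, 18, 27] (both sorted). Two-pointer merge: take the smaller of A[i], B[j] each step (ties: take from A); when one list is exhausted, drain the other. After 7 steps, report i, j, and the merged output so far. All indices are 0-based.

i=5, j=2, merged so far=[7, 10, 14, 18, 18, 23, 26]

[i=0,j=0] A[i]=10>B[j]=7 take 7 → j++
[i=0,j=1] A[i]=10<=B[j]=18 take 10 → i++
[i=1,j=1] A[i]=14<=B[j]=18 take 14 → i++
[i=2,j=1] A[i]=18<=B[j]=18 take 18 → i++
[i=3,j=1] A[i]=23>B[j]=18 take 18 → j++
[i=3,j=2] A[i]=23<=B[j]=27 take 23 → i++
[i=4,j=2] A[i]=26<=B[j]=27 take 26 → i++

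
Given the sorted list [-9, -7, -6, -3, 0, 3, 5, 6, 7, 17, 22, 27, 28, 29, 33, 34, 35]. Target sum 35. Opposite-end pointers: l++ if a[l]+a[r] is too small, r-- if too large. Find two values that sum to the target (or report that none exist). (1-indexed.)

[1,17] -9+35=26 <35 → l++
[2,17] -7+35=28 <35 → l++
[3,17] -6+35=29 <35 → l++
[4,17] -3+35=32 <35 → l++
[5,17] 0+35=35 → found

(0, 35)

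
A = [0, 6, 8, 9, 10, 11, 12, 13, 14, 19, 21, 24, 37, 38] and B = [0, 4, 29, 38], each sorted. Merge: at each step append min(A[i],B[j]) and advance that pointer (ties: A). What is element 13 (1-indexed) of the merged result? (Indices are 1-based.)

[i=1,j=1] A[i]=0<=B[j]=0 take 0 → i++
[i=2,j=1] A[i]=6>B[j]=0 take 0 → j++
[i=2,j=2] A[i]=6>B[j]=4 take 4 → j++
[i=2,j=3] A[i]=6<=B[j]=29 take 6 → i++
[i=3,j=3] A[i]=8<=B[j]=29 take 8 → i++
[i=4,j=3] A[i]=9<=B[j]=29 take 9 → i++
[i=5,j=3] A[i]=10<=B[j]=29 take 10 → i++
[i=6,j=3] A[i]=11<=B[j]=29 take 11 → i++
[i=7,j=3] A[i]=12<=B[j]=29 take 12 → i++
[i=8,j=3] A[i]=13<=B[j]=29 take 13 → i++
[i=9,j=3] A[i]=14<=B[j]=29 take 14 → i++
[i=10,j=3] A[i]=19<=B[j]=29 take 19 → i++
[i=11,j=3] A[i]=21<=B[j]=29 take 21 → i++
[i=12,j=3] A[i]=24<=B[j]=29 take 24 → i++
[i=13,j=3] A[i]=37>B[j]=29 take 29 → j++
[i=13,j=4] A[i]=37<=B[j]=38 take 37 → i++
[i=14,j=4] A[i]=38<=B[j]=38 take 38 → i++
[i=15,j=4] A done, take B[j]=38 → j++

merged[13] = 21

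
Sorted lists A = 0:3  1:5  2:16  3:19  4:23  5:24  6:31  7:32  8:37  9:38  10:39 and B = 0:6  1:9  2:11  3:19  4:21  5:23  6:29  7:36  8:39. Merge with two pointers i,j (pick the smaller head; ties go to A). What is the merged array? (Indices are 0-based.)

[3, 5, 6, 9, 11, 16, 19, 19, 21, 23, 23, 24, 29, 31, 32, 36, 37, 38, 39, 39]

i=0 j=0: A[i]=3<=B[j]=6 take 3, i++
i=1 j=0: A[i]=5<=B[j]=6 take 5, i++
i=2 j=0: A[i]=16>B[j]=6 take 6, j++
i=2 j=1: A[i]=16>B[j]=9 take 9, j++
i=2 j=2: A[i]=16>B[j]=11 take 11, j++
i=2 j=3: A[i]=16<=B[j]=19 take 16, i++
i=3 j=3: A[i]=19<=B[j]=19 take 19, i++
i=4 j=3: A[i]=23>B[j]=19 take 19, j++
i=4 j=4: A[i]=23>B[j]=21 take 21, j++
i=4 j=5: A[i]=23<=B[j]=23 take 23, i++
i=5 j=5: A[i]=24>B[j]=23 take 23, j++
i=5 j=6: A[i]=24<=B[j]=29 take 24, i++
i=6 j=6: A[i]=31>B[j]=29 take 29, j++
i=6 j=7: A[i]=31<=B[j]=36 take 31, i++
i=7 j=7: A[i]=32<=B[j]=36 take 32, i++
i=8 j=7: A[i]=37>B[j]=36 take 36, j++
i=8 j=8: A[i]=37<=B[j]=39 take 37, i++
i=9 j=8: A[i]=38<=B[j]=39 take 38, i++
i=10 j=8: A[i]=39<=B[j]=39 take 39, i++
i=11 j=8: A done, take B[j]=39, j++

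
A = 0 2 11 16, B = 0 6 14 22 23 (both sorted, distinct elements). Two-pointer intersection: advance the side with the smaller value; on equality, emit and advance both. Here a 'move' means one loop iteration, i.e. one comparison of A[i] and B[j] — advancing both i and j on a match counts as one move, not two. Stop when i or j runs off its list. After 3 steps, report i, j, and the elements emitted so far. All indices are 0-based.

i=2, j=2, emitted=[0]

i=0 j=0: 0==0 emit, i++,j++
i=1 j=1: 2<6, i++
i=2 j=1: 11>6, j++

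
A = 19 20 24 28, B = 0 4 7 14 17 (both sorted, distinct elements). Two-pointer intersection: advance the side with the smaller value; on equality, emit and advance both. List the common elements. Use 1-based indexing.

i=1 j=1: 19>0, j++
i=1 j=2: 19>4, j++
i=1 j=3: 19>7, j++
i=1 j=4: 19>14, j++
i=1 j=5: 19>17, j++

intersection = []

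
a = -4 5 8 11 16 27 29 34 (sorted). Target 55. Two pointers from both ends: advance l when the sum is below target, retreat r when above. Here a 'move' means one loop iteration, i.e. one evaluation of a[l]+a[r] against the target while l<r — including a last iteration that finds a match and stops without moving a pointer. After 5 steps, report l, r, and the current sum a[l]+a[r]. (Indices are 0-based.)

[0,7] -4+34=30 <55 → l++
[1,7] 5+34=39 <55 → l++
[2,7] 8+34=42 <55 → l++
[3,7] 11+34=45 <55 → l++
[4,7] 16+34=50 <55 → l++

l=5, r=7, sum=61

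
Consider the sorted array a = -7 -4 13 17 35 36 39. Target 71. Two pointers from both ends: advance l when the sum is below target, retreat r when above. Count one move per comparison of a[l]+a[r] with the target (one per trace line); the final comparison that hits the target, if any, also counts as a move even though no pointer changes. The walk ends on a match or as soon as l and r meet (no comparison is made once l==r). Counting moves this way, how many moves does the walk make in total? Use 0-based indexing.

6 moves

[0,6] -7+39=32 <71 → l++
[1,6] -4+39=35 <71 → l++
[2,6] 13+39=52 <71 → l++
[3,6] 17+39=56 <71 → l++
[4,6] 35+39=74 >71 → r--
[4,5] 35+36=71 → found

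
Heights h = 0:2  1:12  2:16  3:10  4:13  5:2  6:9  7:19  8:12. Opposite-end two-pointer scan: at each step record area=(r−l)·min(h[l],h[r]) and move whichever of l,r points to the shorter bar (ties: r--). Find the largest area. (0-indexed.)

l=0 r=8: min(2,12)*8=16 best=16 *, l++
l=1 r=8: min(12,12)*7=84 best=84 *, r--
l=1 r=7: min(12,19)*6=72 best=84, l++
l=2 r=7: min(16,19)*5=80 best=84, l++
l=3 r=7: min(10,19)*4=40 best=84, l++
l=4 r=7: min(13,19)*3=39 best=84, l++
l=5 r=7: min(2,19)*2=4 best=84, l++
l=6 r=7: min(9,19)*1=9 best=84, l++

max area = 84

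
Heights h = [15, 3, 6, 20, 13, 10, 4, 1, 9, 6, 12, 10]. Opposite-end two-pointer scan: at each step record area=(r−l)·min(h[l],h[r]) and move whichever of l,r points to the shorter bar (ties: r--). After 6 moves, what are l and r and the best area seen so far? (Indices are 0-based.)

l=0, r=5, best area=120

[0,11] min(15,10)*11=110 best=110 * → r--
[0,10] min(15,12)*10=120 best=120 * → r--
[0,9] min(15,6)*9=54 best=120 → r--
[0,8] min(15,9)*8=72 best=120 → r--
[0,7] min(15,1)*7=7 best=120 → r--
[0,6] min(15,4)*6=24 best=120 → r--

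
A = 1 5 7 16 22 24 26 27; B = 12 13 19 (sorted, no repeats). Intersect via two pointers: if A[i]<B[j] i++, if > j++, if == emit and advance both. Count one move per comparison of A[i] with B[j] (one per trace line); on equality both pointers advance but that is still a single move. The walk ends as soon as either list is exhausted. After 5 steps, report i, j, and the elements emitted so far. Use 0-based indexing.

[i=0,j=0] 1<12 → i++
[i=1,j=0] 5<12 → i++
[i=2,j=0] 7<12 → i++
[i=3,j=0] 16>12 → j++
[i=3,j=1] 16>13 → j++

i=3, j=2, emitted=[]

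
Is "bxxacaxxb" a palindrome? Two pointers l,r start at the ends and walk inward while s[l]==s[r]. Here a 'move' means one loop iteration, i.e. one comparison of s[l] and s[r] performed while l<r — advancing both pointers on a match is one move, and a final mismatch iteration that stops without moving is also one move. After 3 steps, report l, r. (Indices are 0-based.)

l=3, r=5

l=0 r=8: 'b'=='b', l++,r--
l=1 r=7: 'x'=='x', l++,r--
l=2 r=6: 'x'=='x', l++,r--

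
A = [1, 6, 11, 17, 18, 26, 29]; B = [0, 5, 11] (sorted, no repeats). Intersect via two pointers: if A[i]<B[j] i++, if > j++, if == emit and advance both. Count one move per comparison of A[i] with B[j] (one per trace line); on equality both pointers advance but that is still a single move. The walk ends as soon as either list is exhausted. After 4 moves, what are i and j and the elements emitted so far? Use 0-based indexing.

i=0 j=0: 1>0, j++
i=0 j=1: 1<5, i++
i=1 j=1: 6>5, j++
i=1 j=2: 6<11, i++

i=2, j=2, emitted=[]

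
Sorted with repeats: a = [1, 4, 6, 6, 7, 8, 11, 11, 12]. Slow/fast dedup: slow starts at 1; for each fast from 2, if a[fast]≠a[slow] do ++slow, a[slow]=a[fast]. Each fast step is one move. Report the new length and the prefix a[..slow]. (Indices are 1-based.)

length 7; prefix = [1, 4, 6, 7, 8, 11, 12]

slow=1 fast=2: a[fast]=4≠a[slow]=1 write a[2]=4, slow++,fast++
slow=2 fast=3: a[fast]=6≠a[slow]=4 write a[3]=6, slow++,fast++
slow=3 fast=4: a[fast]=6=a[slow] dup, fast++
slow=3 fast=5: a[fast]=7≠a[slow]=6 write a[4]=7, slow++,fast++
slow=4 fast=6: a[fast]=8≠a[slow]=7 write a[5]=8, slow++,fast++
slow=5 fast=7: a[fast]=11≠a[slow]=8 write a[6]=11, slow++,fast++
slow=6 fast=8: a[fast]=11=a[slow] dup, fast++
slow=6 fast=9: a[fast]=12≠a[slow]=11 write a[7]=12, slow++,fast++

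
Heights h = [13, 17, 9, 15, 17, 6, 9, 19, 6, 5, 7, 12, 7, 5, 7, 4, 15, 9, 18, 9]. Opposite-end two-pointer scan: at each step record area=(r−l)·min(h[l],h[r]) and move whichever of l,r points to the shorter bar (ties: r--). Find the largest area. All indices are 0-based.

l=0 r=19: min(13,9)*19=171 best=171 *, r--
l=0 r=18: min(13,18)*18=234 best=234 *, l++
l=1 r=18: min(17,18)*17=289 best=289 *, l++
l=2 r=18: min(9,18)*16=144 best=289, l++
l=3 r=18: min(15,18)*15=225 best=289, l++
l=4 r=18: min(17,18)*14=238 best=289, l++
l=5 r=18: min(6,18)*13=78 best=289, l++
l=6 r=18: min(9,18)*12=108 best=289, l++
l=7 r=18: min(19,18)*11=198 best=289, r--
l=7 r=17: min(19,9)*10=90 best=289, r--
l=7 r=16: min(19,15)*9=135 best=289, r--
l=7 r=15: min(19,4)*8=32 best=289, r--
l=7 r=14: min(19,7)*7=49 best=289, r--
l=7 r=13: min(19,5)*6=30 best=289, r--
l=7 r=12: min(19,7)*5=35 best=289, r--
l=7 r=11: min(19,12)*4=48 best=289, r--
l=7 r=10: min(19,7)*3=21 best=289, r--
l=7 r=9: min(19,5)*2=10 best=289, r--
l=7 r=8: min(19,6)*1=6 best=289, r--

max area = 289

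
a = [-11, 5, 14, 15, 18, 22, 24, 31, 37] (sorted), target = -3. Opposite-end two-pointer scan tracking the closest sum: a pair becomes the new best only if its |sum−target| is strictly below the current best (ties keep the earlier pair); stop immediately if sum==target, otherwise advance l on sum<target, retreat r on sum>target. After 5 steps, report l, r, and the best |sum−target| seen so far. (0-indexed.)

l=0 r=8: -11+37=26 d=29 *, r--
l=0 r=7: -11+31=20 d=23 *, r--
l=0 r=6: -11+24=13 d=16 *, r--
l=0 r=5: -11+22=11 d=14 *, r--
l=0 r=4: -11+18=7 d=10 *, r--

l=0, r=3, best |Δ|=10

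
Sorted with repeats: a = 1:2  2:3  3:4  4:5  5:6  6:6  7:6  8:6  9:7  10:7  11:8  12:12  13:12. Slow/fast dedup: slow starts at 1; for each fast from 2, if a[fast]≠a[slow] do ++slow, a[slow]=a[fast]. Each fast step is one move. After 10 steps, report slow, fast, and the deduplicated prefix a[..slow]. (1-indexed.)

(s=1,f=2) a[fast]=3≠a[slow]=2 write a[2]=3 → slow++,fast++
(s=2,f=3) a[fast]=4≠a[slow]=3 write a[3]=4 → slow++,fast++
(s=3,f=4) a[fast]=5≠a[slow]=4 write a[4]=5 → slow++,fast++
(s=4,f=5) a[fast]=6≠a[slow]=5 write a[5]=6 → slow++,fast++
(s=5,f=6) a[fast]=6=a[slow] dup → fast++
(s=5,f=7) a[fast]=6=a[slow] dup → fast++
(s=5,f=8) a[fast]=6=a[slow] dup → fast++
(s=5,f=9) a[fast]=7≠a[slow]=6 write a[6]=7 → slow++,fast++
(s=6,f=10) a[fast]=7=a[slow] dup → fast++
(s=6,f=11) a[fast]=8≠a[slow]=7 write a[7]=8 → slow++,fast++

slow=7, fast=12, prefix=[2, 3, 4, 5, 6, 7, 8]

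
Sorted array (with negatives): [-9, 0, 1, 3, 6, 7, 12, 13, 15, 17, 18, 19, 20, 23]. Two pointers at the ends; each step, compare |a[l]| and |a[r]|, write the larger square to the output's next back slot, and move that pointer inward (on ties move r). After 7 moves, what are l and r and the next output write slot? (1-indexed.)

l=1 r=14: |-9|<=|23| out[14]=529, r--
l=1 r=13: |-9|<=|20| out[13]=400, r--
l=1 r=12: |-9|<=|19| out[12]=361, r--
l=1 r=11: |-9|<=|18| out[11]=324, r--
l=1 r=10: |-9|<=|17| out[10]=289, r--
l=1 r=9: |-9|<=|15| out[9]=225, r--
l=1 r=8: |-9|<=|13| out[8]=169, r--

l=1, r=7, next write slot=7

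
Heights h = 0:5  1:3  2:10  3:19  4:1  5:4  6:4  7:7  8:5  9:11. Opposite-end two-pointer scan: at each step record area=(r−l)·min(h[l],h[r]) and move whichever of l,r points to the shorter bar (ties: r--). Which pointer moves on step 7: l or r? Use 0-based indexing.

l=0 r=9: min(5,11)*9=45 best=45 *, l++
l=1 r=9: min(3,11)*8=24 best=45, l++
l=2 r=9: min(10,11)*7=70 best=70 *, l++
l=3 r=9: min(19,11)*6=66 best=70, r--
l=3 r=8: min(19,5)*5=25 best=70, r--
l=3 r=7: min(19,7)*4=28 best=70, r--
l=3 r=6: min(19,4)*3=12 best=70, r--

r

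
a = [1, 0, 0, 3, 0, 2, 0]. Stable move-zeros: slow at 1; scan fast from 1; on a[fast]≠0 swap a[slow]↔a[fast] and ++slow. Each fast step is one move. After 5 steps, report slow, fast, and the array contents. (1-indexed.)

slow=3, fast=6, a=[1, 3, 0, 0, 0, 2, 0]

(s=1,f=1) a[fast]=1≠0 swap→a[1]=1 → slow++,fast++
(s=2,f=2) a[fast]=0 → fast++
(s=2,f=3) a[fast]=0 → fast++
(s=2,f=4) a[fast]=3≠0 swap→a[2]=3 → slow++,fast++
(s=3,f=5) a[fast]=0 → fast++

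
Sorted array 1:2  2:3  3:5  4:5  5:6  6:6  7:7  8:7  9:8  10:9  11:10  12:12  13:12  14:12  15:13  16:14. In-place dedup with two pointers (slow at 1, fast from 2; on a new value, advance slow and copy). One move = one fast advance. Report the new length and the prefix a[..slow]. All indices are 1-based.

(s=1,f=2) a[fast]=3≠a[slow]=2 write a[2]=3 → slow++,fast++
(s=2,f=3) a[fast]=5≠a[slow]=3 write a[3]=5 → slow++,fast++
(s=3,f=4) a[fast]=5=a[slow] dup → fast++
(s=3,f=5) a[fast]=6≠a[slow]=5 write a[4]=6 → slow++,fast++
(s=4,f=6) a[fast]=6=a[slow] dup → fast++
(s=4,f=7) a[fast]=7≠a[slow]=6 write a[5]=7 → slow++,fast++
(s=5,f=8) a[fast]=7=a[slow] dup → fast++
(s=5,f=9) a[fast]=8≠a[slow]=7 write a[6]=8 → slow++,fast++
(s=6,f=10) a[fast]=9≠a[slow]=8 write a[7]=9 → slow++,fast++
(s=7,f=11) a[fast]=10≠a[slow]=9 write a[8]=10 → slow++,fast++
(s=8,f=12) a[fast]=12≠a[slow]=10 write a[9]=12 → slow++,fast++
(s=9,f=13) a[fast]=12=a[slow] dup → fast++
(s=9,f=14) a[fast]=12=a[slow] dup → fast++
(s=9,f=15) a[fast]=13≠a[slow]=12 write a[10]=13 → slow++,fast++
(s=10,f=16) a[fast]=14≠a[slow]=13 write a[11]=14 → slow++,fast++

length 11; prefix = [2, 3, 5, 6, 7, 8, 9, 10, 12, 13, 14]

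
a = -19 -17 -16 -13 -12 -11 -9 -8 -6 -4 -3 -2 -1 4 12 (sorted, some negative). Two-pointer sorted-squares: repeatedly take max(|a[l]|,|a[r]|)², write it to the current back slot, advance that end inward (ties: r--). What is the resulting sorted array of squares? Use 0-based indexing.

[1, 4, 9, 16, 16, 36, 64, 81, 121, 144, 144, 169, 256, 289, 361]

[0,14] |-19|>|12| out[14]=361 → l++
[1,14] |-17|>|12| out[13]=289 → l++
[2,14] |-16|>|12| out[12]=256 → l++
[3,14] |-13|>|12| out[11]=169 → l++
[4,14] |-12|<=|12| out[10]=144 → r--
[4,13] |-12|>|4| out[9]=144 → l++
[5,13] |-11|>|4| out[8]=121 → l++
[6,13] |-9|>|4| out[7]=81 → l++
[7,13] |-8|>|4| out[6]=64 → l++
[8,13] |-6|>|4| out[5]=36 → l++
[9,13] |-4|<=|4| out[4]=16 → r--
[9,12] |-4|>|-1| out[3]=16 → l++
[10,12] |-3|>|-1| out[2]=9 → l++
[11,12] |-2|>|-1| out[1]=4 → l++
[12,12] |-1|<=|-1| out[0]=1 → r--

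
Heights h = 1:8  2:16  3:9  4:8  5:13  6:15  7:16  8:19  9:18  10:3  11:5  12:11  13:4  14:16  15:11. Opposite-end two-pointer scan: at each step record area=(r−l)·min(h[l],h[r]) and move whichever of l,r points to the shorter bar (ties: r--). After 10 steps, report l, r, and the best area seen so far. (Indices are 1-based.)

l=1 r=15: min(8,11)*14=112 best=112 *, l++
l=2 r=15: min(16,11)*13=143 best=143 *, r--
l=2 r=14: min(16,16)*12=192 best=192 *, r--
l=2 r=13: min(16,4)*11=44 best=192, r--
l=2 r=12: min(16,11)*10=110 best=192, r--
l=2 r=11: min(16,5)*9=45 best=192, r--
l=2 r=10: min(16,3)*8=24 best=192, r--
l=2 r=9: min(16,18)*7=112 best=192, l++
l=3 r=9: min(9,18)*6=54 best=192, l++
l=4 r=9: min(8,18)*5=40 best=192, l++

l=5, r=9, best area=192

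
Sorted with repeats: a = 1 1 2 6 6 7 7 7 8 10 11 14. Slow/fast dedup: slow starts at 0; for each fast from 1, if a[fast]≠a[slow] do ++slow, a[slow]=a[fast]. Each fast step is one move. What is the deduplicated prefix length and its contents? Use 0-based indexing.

length 8; prefix = [1, 2, 6, 7, 8, 10, 11, 14]

(s=0,f=1) a[fast]=1=a[slow] dup → fast++
(s=0,f=2) a[fast]=2≠a[slow]=1 write a[1]=2 → slow++,fast++
(s=1,f=3) a[fast]=6≠a[slow]=2 write a[2]=6 → slow++,fast++
(s=2,f=4) a[fast]=6=a[slow] dup → fast++
(s=2,f=5) a[fast]=7≠a[slow]=6 write a[3]=7 → slow++,fast++
(s=3,f=6) a[fast]=7=a[slow] dup → fast++
(s=3,f=7) a[fast]=7=a[slow] dup → fast++
(s=3,f=8) a[fast]=8≠a[slow]=7 write a[4]=8 → slow++,fast++
(s=4,f=9) a[fast]=10≠a[slow]=8 write a[5]=10 → slow++,fast++
(s=5,f=10) a[fast]=11≠a[slow]=10 write a[6]=11 → slow++,fast++
(s=6,f=11) a[fast]=14≠a[slow]=11 write a[7]=14 → slow++,fast++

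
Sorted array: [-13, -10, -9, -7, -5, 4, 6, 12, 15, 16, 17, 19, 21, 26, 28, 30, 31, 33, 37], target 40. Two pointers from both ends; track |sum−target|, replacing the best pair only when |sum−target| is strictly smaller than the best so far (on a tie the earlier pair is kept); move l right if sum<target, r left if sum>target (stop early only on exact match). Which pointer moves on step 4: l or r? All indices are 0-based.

l=0 r=18: -13+37=24 d=16 *, l++
l=1 r=18: -10+37=27 d=13 *, l++
l=2 r=18: -9+37=28 d=12 *, l++
l=3 r=18: -7+37=30 d=10 *, l++

l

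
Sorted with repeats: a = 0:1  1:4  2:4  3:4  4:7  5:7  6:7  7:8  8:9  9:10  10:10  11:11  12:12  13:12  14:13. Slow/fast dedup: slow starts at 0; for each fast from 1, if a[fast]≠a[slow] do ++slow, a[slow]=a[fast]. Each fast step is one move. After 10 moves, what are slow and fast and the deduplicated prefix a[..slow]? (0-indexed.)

slow=5, fast=11, prefix=[1, 4, 7, 8, 9, 10]

slow=0 fast=1: a[fast]=4≠a[slow]=1 write a[1]=4, slow++,fast++
slow=1 fast=2: a[fast]=4=a[slow] dup, fast++
slow=1 fast=3: a[fast]=4=a[slow] dup, fast++
slow=1 fast=4: a[fast]=7≠a[slow]=4 write a[2]=7, slow++,fast++
slow=2 fast=5: a[fast]=7=a[slow] dup, fast++
slow=2 fast=6: a[fast]=7=a[slow] dup, fast++
slow=2 fast=7: a[fast]=8≠a[slow]=7 write a[3]=8, slow++,fast++
slow=3 fast=8: a[fast]=9≠a[slow]=8 write a[4]=9, slow++,fast++
slow=4 fast=9: a[fast]=10≠a[slow]=9 write a[5]=10, slow++,fast++
slow=5 fast=10: a[fast]=10=a[slow] dup, fast++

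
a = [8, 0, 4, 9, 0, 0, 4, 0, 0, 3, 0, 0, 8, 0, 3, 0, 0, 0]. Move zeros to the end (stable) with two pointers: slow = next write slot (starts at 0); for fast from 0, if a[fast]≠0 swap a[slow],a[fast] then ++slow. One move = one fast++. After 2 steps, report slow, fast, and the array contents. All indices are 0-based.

slow=1, fast=2, a=[8, 0, 4, 9, 0, 0, 4, 0, 0, 3, 0, 0, 8, 0, 3, 0, 0, 0]

(s=0,f=0) a[fast]=8≠0 swap→a[0]=8 → slow++,fast++
(s=1,f=1) a[fast]=0 → fast++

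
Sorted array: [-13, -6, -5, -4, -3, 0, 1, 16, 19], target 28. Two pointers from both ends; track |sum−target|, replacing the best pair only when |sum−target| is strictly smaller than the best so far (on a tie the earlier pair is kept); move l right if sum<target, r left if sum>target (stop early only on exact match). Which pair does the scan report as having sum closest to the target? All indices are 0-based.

l=0 r=8: -13+19=6 d=22 *, l++
l=1 r=8: -6+19=13 d=15 *, l++
l=2 r=8: -5+19=14 d=14 *, l++
l=3 r=8: -4+19=15 d=13 *, l++
l=4 r=8: -3+19=16 d=12 *, l++
l=5 r=8: 0+19=19 d=9 *, l++
l=6 r=8: 1+19=20 d=8 *, l++
l=7 r=8: 16+19=35 d=7 *, r--

pair (16, 19) with sum 35 (|Δ|=7)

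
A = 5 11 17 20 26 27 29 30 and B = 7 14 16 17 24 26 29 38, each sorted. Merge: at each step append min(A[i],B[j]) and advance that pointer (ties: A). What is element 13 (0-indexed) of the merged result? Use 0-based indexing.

merged[13] = 29

i=0 j=0: A[i]=5<=B[j]=7 take 5, i++
i=1 j=0: A[i]=11>B[j]=7 take 7, j++
i=1 j=1: A[i]=11<=B[j]=14 take 11, i++
i=2 j=1: A[i]=17>B[j]=14 take 14, j++
i=2 j=2: A[i]=17>B[j]=16 take 16, j++
i=2 j=3: A[i]=17<=B[j]=17 take 17, i++
i=3 j=3: A[i]=20>B[j]=17 take 17, j++
i=3 j=4: A[i]=20<=B[j]=24 take 20, i++
i=4 j=4: A[i]=26>B[j]=24 take 24, j++
i=4 j=5: A[i]=26<=B[j]=26 take 26, i++
i=5 j=5: A[i]=27>B[j]=26 take 26, j++
i=5 j=6: A[i]=27<=B[j]=29 take 27, i++
i=6 j=6: A[i]=29<=B[j]=29 take 29, i++
i=7 j=6: A[i]=30>B[j]=29 take 29, j++
i=7 j=7: A[i]=30<=B[j]=38 take 30, i++
i=8 j=7: A done, take B[j]=38, j++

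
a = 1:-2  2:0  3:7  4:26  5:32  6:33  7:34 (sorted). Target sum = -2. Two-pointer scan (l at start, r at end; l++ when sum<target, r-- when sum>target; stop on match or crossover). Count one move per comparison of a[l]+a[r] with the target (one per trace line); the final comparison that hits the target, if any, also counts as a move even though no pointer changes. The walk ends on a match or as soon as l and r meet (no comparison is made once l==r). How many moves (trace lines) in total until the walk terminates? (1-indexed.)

6 moves

l=1 r=7: -2+34=32 >-2, r--
l=1 r=6: -2+33=31 >-2, r--
l=1 r=5: -2+32=30 >-2, r--
l=1 r=4: -2+26=24 >-2, r--
l=1 r=3: -2+7=5 >-2, r--
l=1 r=2: -2+0=-2, found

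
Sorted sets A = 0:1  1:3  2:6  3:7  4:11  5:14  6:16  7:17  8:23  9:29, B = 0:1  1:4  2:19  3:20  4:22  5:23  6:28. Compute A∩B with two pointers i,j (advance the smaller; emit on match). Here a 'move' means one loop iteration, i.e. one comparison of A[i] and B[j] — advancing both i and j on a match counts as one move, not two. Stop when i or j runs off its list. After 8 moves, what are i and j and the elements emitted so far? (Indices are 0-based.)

[i=0,j=0] 1==1 emit → i++,j++
[i=1,j=1] 3<4 → i++
[i=2,j=1] 6>4 → j++
[i=2,j=2] 6<19 → i++
[i=3,j=2] 7<19 → i++
[i=4,j=2] 11<19 → i++
[i=5,j=2] 14<19 → i++
[i=6,j=2] 16<19 → i++

i=7, j=2, emitted=[1]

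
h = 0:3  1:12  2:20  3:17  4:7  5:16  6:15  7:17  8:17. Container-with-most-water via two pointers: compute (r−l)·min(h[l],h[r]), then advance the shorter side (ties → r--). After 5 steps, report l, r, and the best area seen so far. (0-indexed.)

l=0 r=8: min(3,17)*8=24 best=24 *, l++
l=1 r=8: min(12,17)*7=84 best=84 *, l++
l=2 r=8: min(20,17)*6=102 best=102 *, r--
l=2 r=7: min(20,17)*5=85 best=102, r--
l=2 r=6: min(20,15)*4=60 best=102, r--

l=2, r=5, best area=102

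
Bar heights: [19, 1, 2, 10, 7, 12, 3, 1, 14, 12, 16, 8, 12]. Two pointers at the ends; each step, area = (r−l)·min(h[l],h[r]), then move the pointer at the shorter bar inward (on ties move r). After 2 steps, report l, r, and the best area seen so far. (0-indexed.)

l=0, r=10, best area=144

l=0 r=12: min(19,12)*12=144 best=144 *, r--
l=0 r=11: min(19,8)*11=88 best=144, r--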